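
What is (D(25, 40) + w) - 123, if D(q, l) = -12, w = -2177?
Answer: -2312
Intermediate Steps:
(D(25, 40) + w) - 123 = (-12 - 2177) - 123 = -2189 - 123 = -2312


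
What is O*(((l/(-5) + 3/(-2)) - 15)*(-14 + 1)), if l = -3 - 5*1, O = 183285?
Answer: 71004609/2 ≈ 3.5502e+7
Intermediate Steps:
l = -8 (l = -3 - 5 = -8)
O*(((l/(-5) + 3/(-2)) - 15)*(-14 + 1)) = 183285*(((-8/(-5) + 3/(-2)) - 15)*(-14 + 1)) = 183285*(((-8*(-1/5) + 3*(-1/2)) - 15)*(-13)) = 183285*(((8/5 - 3/2) - 15)*(-13)) = 183285*((1/10 - 15)*(-13)) = 183285*(-149/10*(-13)) = 183285*(1937/10) = 71004609/2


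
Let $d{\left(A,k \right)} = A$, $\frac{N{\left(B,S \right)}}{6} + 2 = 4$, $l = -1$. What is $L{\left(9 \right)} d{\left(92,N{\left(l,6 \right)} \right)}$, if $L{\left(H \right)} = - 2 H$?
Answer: $-1656$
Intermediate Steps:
$N{\left(B,S \right)} = 12$ ($N{\left(B,S \right)} = -12 + 6 \cdot 4 = -12 + 24 = 12$)
$L{\left(9 \right)} d{\left(92,N{\left(l,6 \right)} \right)} = \left(-2\right) 9 \cdot 92 = \left(-18\right) 92 = -1656$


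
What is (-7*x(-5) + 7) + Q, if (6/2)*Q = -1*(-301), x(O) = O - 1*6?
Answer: 553/3 ≈ 184.33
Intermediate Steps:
x(O) = -6 + O (x(O) = O - 6 = -6 + O)
Q = 301/3 (Q = (-1*(-301))/3 = (1/3)*301 = 301/3 ≈ 100.33)
(-7*x(-5) + 7) + Q = (-7*(-6 - 5) + 7) + 301/3 = (-7*(-11) + 7) + 301/3 = (77 + 7) + 301/3 = 84 + 301/3 = 553/3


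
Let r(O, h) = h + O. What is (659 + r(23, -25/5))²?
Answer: 458329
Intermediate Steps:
r(O, h) = O + h
(659 + r(23, -25/5))² = (659 + (23 - 25/5))² = (659 + (23 - 25*⅕))² = (659 + (23 - 5))² = (659 + 18)² = 677² = 458329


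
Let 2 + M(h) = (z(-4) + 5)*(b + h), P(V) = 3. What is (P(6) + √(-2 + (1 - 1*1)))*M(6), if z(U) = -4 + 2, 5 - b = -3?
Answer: 120 + 40*I*√2 ≈ 120.0 + 56.569*I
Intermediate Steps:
b = 8 (b = 5 - 1*(-3) = 5 + 3 = 8)
z(U) = -2
M(h) = 22 + 3*h (M(h) = -2 + (-2 + 5)*(8 + h) = -2 + 3*(8 + h) = -2 + (24 + 3*h) = 22 + 3*h)
(P(6) + √(-2 + (1 - 1*1)))*M(6) = (3 + √(-2 + (1 - 1*1)))*(22 + 3*6) = (3 + √(-2 + (1 - 1)))*(22 + 18) = (3 + √(-2 + 0))*40 = (3 + √(-2))*40 = (3 + I*√2)*40 = 120 + 40*I*√2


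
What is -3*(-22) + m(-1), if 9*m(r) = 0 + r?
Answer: 593/9 ≈ 65.889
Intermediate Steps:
m(r) = r/9 (m(r) = (0 + r)/9 = r/9)
-3*(-22) + m(-1) = -3*(-22) + (1/9)*(-1) = 66 - 1/9 = 593/9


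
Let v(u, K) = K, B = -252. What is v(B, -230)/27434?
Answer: -115/13717 ≈ -0.0083838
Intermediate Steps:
v(B, -230)/27434 = -230/27434 = -230*1/27434 = -115/13717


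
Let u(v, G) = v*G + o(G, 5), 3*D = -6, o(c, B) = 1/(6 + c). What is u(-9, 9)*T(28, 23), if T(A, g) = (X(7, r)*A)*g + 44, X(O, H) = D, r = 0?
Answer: 1510216/15 ≈ 1.0068e+5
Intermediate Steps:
D = -2 (D = (⅓)*(-6) = -2)
u(v, G) = 1/(6 + G) + G*v (u(v, G) = v*G + 1/(6 + G) = G*v + 1/(6 + G) = 1/(6 + G) + G*v)
X(O, H) = -2
T(A, g) = 44 - 2*A*g (T(A, g) = (-2*A)*g + 44 = -2*A*g + 44 = 44 - 2*A*g)
u(-9, 9)*T(28, 23) = ((1 + 9*(-9)*(6 + 9))/(6 + 9))*(44 - 2*28*23) = ((1 + 9*(-9)*15)/15)*(44 - 1288) = ((1 - 1215)/15)*(-1244) = ((1/15)*(-1214))*(-1244) = -1214/15*(-1244) = 1510216/15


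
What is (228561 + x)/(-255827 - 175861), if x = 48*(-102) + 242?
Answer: -223907/431688 ≈ -0.51868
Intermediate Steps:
x = -4654 (x = -4896 + 242 = -4654)
(228561 + x)/(-255827 - 175861) = (228561 - 4654)/(-255827 - 175861) = 223907/(-431688) = 223907*(-1/431688) = -223907/431688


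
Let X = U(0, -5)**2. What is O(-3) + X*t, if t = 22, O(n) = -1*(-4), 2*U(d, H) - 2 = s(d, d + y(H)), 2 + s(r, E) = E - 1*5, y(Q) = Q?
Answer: 554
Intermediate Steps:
s(r, E) = -7 + E (s(r, E) = -2 + (E - 1*5) = -2 + (E - 5) = -2 + (-5 + E) = -7 + E)
U(d, H) = -5/2 + H/2 + d/2 (U(d, H) = 1 + (-7 + (d + H))/2 = 1 + (-7 + (H + d))/2 = 1 + (-7 + H + d)/2 = 1 + (-7/2 + H/2 + d/2) = -5/2 + H/2 + d/2)
O(n) = 4
X = 25 (X = (-5/2 + (1/2)*(-5) + (1/2)*0)**2 = (-5/2 - 5/2 + 0)**2 = (-5)**2 = 25)
O(-3) + X*t = 4 + 25*22 = 4 + 550 = 554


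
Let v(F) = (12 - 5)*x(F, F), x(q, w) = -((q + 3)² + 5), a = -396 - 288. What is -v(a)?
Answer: 3246362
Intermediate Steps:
a = -684
x(q, w) = -5 - (3 + q)² (x(q, w) = -((3 + q)² + 5) = -(5 + (3 + q)²) = -5 - (3 + q)²)
v(F) = -35 - 7*(3 + F)² (v(F) = (12 - 5)*(-5 - (3 + F)²) = 7*(-5 - (3 + F)²) = -35 - 7*(3 + F)²)
-v(a) = -(-35 - 7*(3 - 684)²) = -(-35 - 7*(-681)²) = -(-35 - 7*463761) = -(-35 - 3246327) = -1*(-3246362) = 3246362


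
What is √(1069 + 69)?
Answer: √1138 ≈ 33.734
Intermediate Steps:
√(1069 + 69) = √1138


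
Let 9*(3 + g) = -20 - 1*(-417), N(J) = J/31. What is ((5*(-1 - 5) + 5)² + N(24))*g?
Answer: 7177630/279 ≈ 25726.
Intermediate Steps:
N(J) = J/31 (N(J) = J*(1/31) = J/31)
g = 370/9 (g = -3 + (-20 - 1*(-417))/9 = -3 + (-20 + 417)/9 = -3 + (⅑)*397 = -3 + 397/9 = 370/9 ≈ 41.111)
((5*(-1 - 5) + 5)² + N(24))*g = ((5*(-1 - 5) + 5)² + (1/31)*24)*(370/9) = ((5*(-6) + 5)² + 24/31)*(370/9) = ((-30 + 5)² + 24/31)*(370/9) = ((-25)² + 24/31)*(370/9) = (625 + 24/31)*(370/9) = (19399/31)*(370/9) = 7177630/279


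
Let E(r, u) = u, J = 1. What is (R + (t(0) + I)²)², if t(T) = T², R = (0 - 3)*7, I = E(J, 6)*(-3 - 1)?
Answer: 308025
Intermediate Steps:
I = -24 (I = 6*(-3 - 1) = 6*(-4) = -24)
R = -21 (R = -3*7 = -21)
(R + (t(0) + I)²)² = (-21 + (0² - 24)²)² = (-21 + (0 - 24)²)² = (-21 + (-24)²)² = (-21 + 576)² = 555² = 308025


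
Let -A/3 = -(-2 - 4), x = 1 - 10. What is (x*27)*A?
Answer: 4374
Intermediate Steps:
x = -9
A = -18 (A = -(-3)*(-2 - 4) = -(-3)*(-6) = -3*6 = -18)
(x*27)*A = -9*27*(-18) = -243*(-18) = 4374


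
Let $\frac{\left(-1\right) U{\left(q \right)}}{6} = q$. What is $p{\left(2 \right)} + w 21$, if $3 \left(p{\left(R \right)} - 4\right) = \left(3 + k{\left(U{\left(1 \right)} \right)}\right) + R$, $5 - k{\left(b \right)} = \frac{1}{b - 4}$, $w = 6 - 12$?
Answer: $- \frac{3559}{30} \approx -118.63$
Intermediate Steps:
$w = -6$ ($w = 6 - 12 = -6$)
$U{\left(q \right)} = - 6 q$
$k{\left(b \right)} = 5 - \frac{1}{-4 + b}$ ($k{\left(b \right)} = 5 - \frac{1}{b - 4} = 5 - \frac{1}{-4 + b}$)
$p{\left(R \right)} = \frac{67}{10} + \frac{R}{3}$ ($p{\left(R \right)} = 4 + \frac{\left(3 + \frac{-21 + 5 \left(\left(-6\right) 1\right)}{-4 - 6}\right) + R}{3} = 4 + \frac{\left(3 + \frac{-21 + 5 \left(-6\right)}{-4 - 6}\right) + R}{3} = 4 + \frac{\left(3 + \frac{-21 - 30}{-10}\right) + R}{3} = 4 + \frac{\left(3 - - \frac{51}{10}\right) + R}{3} = 4 + \frac{\left(3 + \frac{51}{10}\right) + R}{3} = 4 + \frac{\frac{81}{10} + R}{3} = 4 + \left(\frac{27}{10} + \frac{R}{3}\right) = \frac{67}{10} + \frac{R}{3}$)
$p{\left(2 \right)} + w 21 = \left(\frac{67}{10} + \frac{1}{3} \cdot 2\right) - 126 = \left(\frac{67}{10} + \frac{2}{3}\right) - 126 = \frac{221}{30} - 126 = - \frac{3559}{30}$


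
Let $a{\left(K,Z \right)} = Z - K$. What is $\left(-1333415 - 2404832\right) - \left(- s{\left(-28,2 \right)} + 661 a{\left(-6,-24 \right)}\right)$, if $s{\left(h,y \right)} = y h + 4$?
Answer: $-3726401$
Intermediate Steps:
$s{\left(h,y \right)} = 4 + h y$ ($s{\left(h,y \right)} = h y + 4 = 4 + h y$)
$\left(-1333415 - 2404832\right) - \left(- s{\left(-28,2 \right)} + 661 a{\left(-6,-24 \right)}\right) = \left(-1333415 - 2404832\right) + \left(\left(4 - 56\right) - 661 \left(-24 - -6\right)\right) = -3738247 - \left(52 + 661 \left(-24 + 6\right)\right) = -3738247 - -11846 = -3738247 + \left(-52 + 11898\right) = -3738247 + 11846 = -3726401$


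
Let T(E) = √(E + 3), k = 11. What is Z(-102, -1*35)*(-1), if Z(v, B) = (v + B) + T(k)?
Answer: 137 - √14 ≈ 133.26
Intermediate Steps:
T(E) = √(3 + E)
Z(v, B) = B + v + √14 (Z(v, B) = (v + B) + √(3 + 11) = (B + v) + √14 = B + v + √14)
Z(-102, -1*35)*(-1) = (-1*35 - 102 + √14)*(-1) = (-35 - 102 + √14)*(-1) = (-137 + √14)*(-1) = 137 - √14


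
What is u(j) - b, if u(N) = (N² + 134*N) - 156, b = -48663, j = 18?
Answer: 51243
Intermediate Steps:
u(N) = -156 + N² + 134*N
u(j) - b = (-156 + 18² + 134*18) - 1*(-48663) = (-156 + 324 + 2412) + 48663 = 2580 + 48663 = 51243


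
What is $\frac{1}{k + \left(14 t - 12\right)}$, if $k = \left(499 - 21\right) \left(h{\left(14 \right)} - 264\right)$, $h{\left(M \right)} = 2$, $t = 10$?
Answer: $- \frac{1}{125108} \approx -7.9931 \cdot 10^{-6}$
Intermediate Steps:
$k = -125236$ ($k = \left(499 - 21\right) \left(2 - 264\right) = 478 \left(-262\right) = -125236$)
$\frac{1}{k + \left(14 t - 12\right)} = \frac{1}{-125236 + \left(14 \cdot 10 - 12\right)} = \frac{1}{-125236 + \left(140 - 12\right)} = \frac{1}{-125236 + 128} = \frac{1}{-125108} = - \frac{1}{125108}$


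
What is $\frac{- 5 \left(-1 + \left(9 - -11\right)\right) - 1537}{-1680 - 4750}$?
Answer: $\frac{816}{3215} \approx 0.25381$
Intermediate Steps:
$\frac{- 5 \left(-1 + \left(9 - -11\right)\right) - 1537}{-1680 - 4750} = \frac{- 5 \left(-1 + \left(9 + 11\right)\right) - 1537}{-6430} = \left(- 5 \left(-1 + 20\right) - 1537\right) \left(- \frac{1}{6430}\right) = \left(\left(-5\right) 19 - 1537\right) \left(- \frac{1}{6430}\right) = \left(-95 - 1537\right) \left(- \frac{1}{6430}\right) = \left(-1632\right) \left(- \frac{1}{6430}\right) = \frac{816}{3215}$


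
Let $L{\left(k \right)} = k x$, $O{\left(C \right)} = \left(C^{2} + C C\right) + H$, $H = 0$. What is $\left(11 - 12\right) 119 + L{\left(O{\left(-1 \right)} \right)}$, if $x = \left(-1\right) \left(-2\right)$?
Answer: $-115$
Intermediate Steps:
$x = 2$
$O{\left(C \right)} = 2 C^{2}$ ($O{\left(C \right)} = \left(C^{2} + C C\right) + 0 = \left(C^{2} + C^{2}\right) + 0 = 2 C^{2} + 0 = 2 C^{2}$)
$L{\left(k \right)} = 2 k$ ($L{\left(k \right)} = k 2 = 2 k$)
$\left(11 - 12\right) 119 + L{\left(O{\left(-1 \right)} \right)} = \left(11 - 12\right) 119 + 2 \cdot 2 \left(-1\right)^{2} = \left(-1\right) 119 + 2 \cdot 2 \cdot 1 = -119 + 2 \cdot 2 = -119 + 4 = -115$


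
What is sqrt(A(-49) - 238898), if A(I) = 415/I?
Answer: 3*I*sqrt(1300713)/7 ≈ 488.78*I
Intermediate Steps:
sqrt(A(-49) - 238898) = sqrt(415/(-49) - 238898) = sqrt(415*(-1/49) - 238898) = sqrt(-415/49 - 238898) = sqrt(-11706417/49) = 3*I*sqrt(1300713)/7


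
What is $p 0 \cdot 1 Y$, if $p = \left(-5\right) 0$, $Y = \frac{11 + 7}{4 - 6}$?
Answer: $0$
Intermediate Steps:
$Y = -9$ ($Y = \frac{18}{-2} = 18 \left(- \frac{1}{2}\right) = -9$)
$p = 0$
$p 0 \cdot 1 Y = 0 \cdot 0 \cdot 1 \left(-9\right) = 0 \cdot 0 \left(-9\right) = 0 \left(-9\right) = 0$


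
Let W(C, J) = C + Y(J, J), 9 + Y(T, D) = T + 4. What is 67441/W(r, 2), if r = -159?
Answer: -67441/162 ≈ -416.30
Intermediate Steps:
Y(T, D) = -5 + T (Y(T, D) = -9 + (T + 4) = -9 + (4 + T) = -5 + T)
W(C, J) = -5 + C + J (W(C, J) = C + (-5 + J) = -5 + C + J)
67441/W(r, 2) = 67441/(-5 - 159 + 2) = 67441/(-162) = 67441*(-1/162) = -67441/162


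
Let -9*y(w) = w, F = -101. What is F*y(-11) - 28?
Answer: -1363/9 ≈ -151.44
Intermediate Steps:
y(w) = -w/9
F*y(-11) - 28 = -(-101)*(-11)/9 - 28 = -101*11/9 - 28 = -1111/9 - 28 = -1363/9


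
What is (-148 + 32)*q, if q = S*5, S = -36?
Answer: 20880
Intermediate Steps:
q = -180 (q = -36*5 = -180)
(-148 + 32)*q = (-148 + 32)*(-180) = -116*(-180) = 20880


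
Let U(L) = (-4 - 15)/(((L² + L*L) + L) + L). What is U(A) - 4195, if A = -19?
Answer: -151021/36 ≈ -4195.0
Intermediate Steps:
U(L) = -19/(2*L + 2*L²) (U(L) = -19/(((L² + L²) + L) + L) = -19/((2*L² + L) + L) = -19/((L + 2*L²) + L) = -19/(2*L + 2*L²))
U(A) - 4195 = -19/2/(-19*(1 - 19)) - 4195 = -19/2*(-1/19)/(-18) - 4195 = -19/2*(-1/19)*(-1/18) - 4195 = -1/36 - 4195 = -151021/36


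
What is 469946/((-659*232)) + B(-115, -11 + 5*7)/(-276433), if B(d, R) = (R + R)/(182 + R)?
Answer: -6690293839483/2176559357956 ≈ -3.0738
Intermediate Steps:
B(d, R) = 2*R/(182 + R) (B(d, R) = (2*R)/(182 + R) = 2*R/(182 + R))
469946/((-659*232)) + B(-115, -11 + 5*7)/(-276433) = 469946/((-659*232)) + (2*(-11 + 5*7)/(182 + (-11 + 5*7)))/(-276433) = 469946/(-152888) + (2*(-11 + 35)/(182 + (-11 + 35)))*(-1/276433) = 469946*(-1/152888) + (2*24/(182 + 24))*(-1/276433) = -234973/76444 + (2*24/206)*(-1/276433) = -234973/76444 + (2*24*(1/206))*(-1/276433) = -234973/76444 + (24/103)*(-1/276433) = -234973/76444 - 24/28472599 = -6690293839483/2176559357956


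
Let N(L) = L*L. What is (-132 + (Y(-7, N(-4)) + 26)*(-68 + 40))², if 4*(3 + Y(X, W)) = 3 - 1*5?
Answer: 580644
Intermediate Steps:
N(L) = L²
Y(X, W) = -7/2 (Y(X, W) = -3 + (3 - 1*5)/4 = -3 + (3 - 5)/4 = -3 + (¼)*(-2) = -3 - ½ = -7/2)
(-132 + (Y(-7, N(-4)) + 26)*(-68 + 40))² = (-132 + (-7/2 + 26)*(-68 + 40))² = (-132 + (45/2)*(-28))² = (-132 - 630)² = (-762)² = 580644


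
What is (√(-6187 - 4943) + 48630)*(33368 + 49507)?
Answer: 4030211250 + 82875*I*√11130 ≈ 4.0302e+9 + 8.7432e+6*I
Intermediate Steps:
(√(-6187 - 4943) + 48630)*(33368 + 49507) = (√(-11130) + 48630)*82875 = (I*√11130 + 48630)*82875 = (48630 + I*√11130)*82875 = 4030211250 + 82875*I*√11130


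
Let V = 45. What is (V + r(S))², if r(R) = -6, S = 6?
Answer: 1521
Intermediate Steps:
(V + r(S))² = (45 - 6)² = 39² = 1521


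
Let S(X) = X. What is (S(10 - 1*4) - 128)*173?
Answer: -21106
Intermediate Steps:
(S(10 - 1*4) - 128)*173 = ((10 - 1*4) - 128)*173 = ((10 - 4) - 128)*173 = (6 - 128)*173 = -122*173 = -21106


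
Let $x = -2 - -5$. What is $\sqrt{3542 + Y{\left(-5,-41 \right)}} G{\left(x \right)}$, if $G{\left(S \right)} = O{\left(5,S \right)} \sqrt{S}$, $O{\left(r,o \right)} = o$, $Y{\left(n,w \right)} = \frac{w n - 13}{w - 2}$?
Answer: $\frac{3 \sqrt{19622706}}{43} \approx 309.05$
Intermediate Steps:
$Y{\left(n,w \right)} = \frac{-13 + n w}{-2 + w}$ ($Y{\left(n,w \right)} = \frac{n w - 13}{-2 + w} = \frac{-13 + n w}{-2 + w}$)
$x = 3$ ($x = -2 + 5 = 3$)
$G{\left(S \right)} = S^{\frac{3}{2}}$ ($G{\left(S \right)} = S \sqrt{S} = S^{\frac{3}{2}}$)
$\sqrt{3542 + Y{\left(-5,-41 \right)}} G{\left(x \right)} = \sqrt{3542 + \frac{-13 - -205}{-2 - 41}} \cdot 3^{\frac{3}{2}} = \sqrt{3542 + \frac{-13 + 205}{-43}} \cdot 3 \sqrt{3} = \sqrt{3542 - \frac{192}{43}} \cdot 3 \sqrt{3} = \sqrt{\frac{152114}{43}} \cdot 3 \sqrt{3} = \frac{\sqrt{6540902}}{43} \cdot 3 \sqrt{3} = \frac{3 \sqrt{19622706}}{43}$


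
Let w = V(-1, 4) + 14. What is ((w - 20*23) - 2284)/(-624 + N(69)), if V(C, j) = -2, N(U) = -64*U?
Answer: 683/1260 ≈ 0.54206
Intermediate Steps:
w = 12 (w = -2 + 14 = 12)
((w - 20*23) - 2284)/(-624 + N(69)) = ((12 - 20*23) - 2284)/(-624 - 64*69) = ((12 - 460) - 2284)/(-624 - 4416) = (-448 - 2284)/(-5040) = -2732*(-1/5040) = 683/1260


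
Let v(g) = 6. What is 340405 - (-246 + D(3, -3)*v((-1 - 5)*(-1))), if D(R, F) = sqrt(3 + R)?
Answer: 340651 - 6*sqrt(6) ≈ 3.4064e+5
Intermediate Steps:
340405 - (-246 + D(3, -3)*v((-1 - 5)*(-1))) = 340405 - (-246 + sqrt(3 + 3)*6) = 340405 - (-246 + sqrt(6)*6) = 340405 - (-246 + 6*sqrt(6)) = 340405 + (246 - 6*sqrt(6)) = 340651 - 6*sqrt(6)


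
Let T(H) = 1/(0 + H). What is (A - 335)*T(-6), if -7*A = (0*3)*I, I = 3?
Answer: 335/6 ≈ 55.833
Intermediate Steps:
T(H) = 1/H
A = 0 (A = -0*3*3/7 = -0*3 = -1/7*0 = 0)
(A - 335)*T(-6) = (0 - 335)/(-6) = -335*(-1/6) = 335/6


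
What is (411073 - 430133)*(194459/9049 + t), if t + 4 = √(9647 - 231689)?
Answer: -3016492780/9049 - 19060*I*√222042 ≈ -3.3335e+5 - 8.9813e+6*I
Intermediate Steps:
t = -4 + I*√222042 (t = -4 + √(9647 - 231689) = -4 + √(-222042) = -4 + I*√222042 ≈ -4.0 + 471.21*I)
(411073 - 430133)*(194459/9049 + t) = (411073 - 430133)*(194459/9049 + (-4 + I*√222042)) = -19060*(194459*(1/9049) + (-4 + I*√222042)) = -19060*(194459/9049 + (-4 + I*√222042)) = -19060*(158263/9049 + I*√222042) = -3016492780/9049 - 19060*I*√222042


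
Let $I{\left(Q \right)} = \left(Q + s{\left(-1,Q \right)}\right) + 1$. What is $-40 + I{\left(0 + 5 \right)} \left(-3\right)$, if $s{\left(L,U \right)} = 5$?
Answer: $-73$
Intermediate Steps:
$I{\left(Q \right)} = 6 + Q$ ($I{\left(Q \right)} = \left(Q + 5\right) + 1 = \left(5 + Q\right) + 1 = 6 + Q$)
$-40 + I{\left(0 + 5 \right)} \left(-3\right) = -40 + \left(6 + \left(0 + 5\right)\right) \left(-3\right) = -40 + \left(6 + 5\right) \left(-3\right) = -40 + 11 \left(-3\right) = -40 - 33 = -73$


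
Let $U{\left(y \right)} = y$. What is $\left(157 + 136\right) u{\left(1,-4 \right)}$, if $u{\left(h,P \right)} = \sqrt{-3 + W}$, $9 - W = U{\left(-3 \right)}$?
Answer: $879$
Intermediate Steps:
$W = 12$ ($W = 9 - -3 = 9 + 3 = 12$)
$u{\left(h,P \right)} = 3$ ($u{\left(h,P \right)} = \sqrt{-3 + 12} = \sqrt{9} = 3$)
$\left(157 + 136\right) u{\left(1,-4 \right)} = \left(157 + 136\right) 3 = 293 \cdot 3 = 879$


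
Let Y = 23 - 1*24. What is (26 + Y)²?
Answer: 625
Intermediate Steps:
Y = -1 (Y = 23 - 24 = -1)
(26 + Y)² = (26 - 1)² = 25² = 625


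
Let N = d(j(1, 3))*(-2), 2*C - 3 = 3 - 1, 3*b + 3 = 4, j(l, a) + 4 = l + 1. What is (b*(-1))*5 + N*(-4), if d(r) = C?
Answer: 55/3 ≈ 18.333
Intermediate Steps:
j(l, a) = -3 + l (j(l, a) = -4 + (l + 1) = -4 + (1 + l) = -3 + l)
b = ⅓ (b = -1 + (⅓)*4 = -1 + 4/3 = ⅓ ≈ 0.33333)
C = 5/2 (C = 3/2 + (3 - 1)/2 = 3/2 + (½)*2 = 3/2 + 1 = 5/2 ≈ 2.5000)
d(r) = 5/2
N = -5 (N = (5/2)*(-2) = -5)
(b*(-1))*5 + N*(-4) = ((⅓)*(-1))*5 - 5*(-4) = -⅓*5 + 20 = -5/3 + 20 = 55/3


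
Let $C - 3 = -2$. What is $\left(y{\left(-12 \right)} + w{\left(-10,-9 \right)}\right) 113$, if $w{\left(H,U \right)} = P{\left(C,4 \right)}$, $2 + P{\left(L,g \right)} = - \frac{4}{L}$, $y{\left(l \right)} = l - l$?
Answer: $-678$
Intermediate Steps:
$y{\left(l \right)} = 0$
$C = 1$ ($C = 3 - 2 = 1$)
$P{\left(L,g \right)} = -2 - \frac{4}{L}$
$w{\left(H,U \right)} = -6$ ($w{\left(H,U \right)} = -2 - \frac{4}{1} = -2 - 4 = -6$)
$\left(y{\left(-12 \right)} + w{\left(-10,-9 \right)}\right) 113 = \left(0 - 6\right) 113 = \left(-6\right) 113 = -678$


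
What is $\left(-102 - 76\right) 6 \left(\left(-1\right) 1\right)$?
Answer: $1068$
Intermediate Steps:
$\left(-102 - 76\right) 6 \left(\left(-1\right) 1\right) = - 178 \cdot 6 \left(-1\right) = \left(-178\right) \left(-6\right) = 1068$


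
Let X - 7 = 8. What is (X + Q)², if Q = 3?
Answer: 324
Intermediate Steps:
X = 15 (X = 7 + 8 = 15)
(X + Q)² = (15 + 3)² = 18² = 324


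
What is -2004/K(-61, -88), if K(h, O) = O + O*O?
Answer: -167/638 ≈ -0.26176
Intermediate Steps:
K(h, O) = O + O**2
-2004/K(-61, -88) = -2004*(-1/(88*(1 - 88))) = -2004/((-88*(-87))) = -2004/7656 = -2004*1/7656 = -167/638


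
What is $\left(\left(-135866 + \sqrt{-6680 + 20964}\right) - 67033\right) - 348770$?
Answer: $-551669 + 2 \sqrt{3571} \approx -5.5155 \cdot 10^{5}$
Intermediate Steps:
$\left(\left(-135866 + \sqrt{-6680 + 20964}\right) - 67033\right) - 348770 = \left(\left(-135866 + \sqrt{14284}\right) - 67033\right) - 348770 = \left(\left(-135866 + 2 \sqrt{3571}\right) - 67033\right) - 348770 = \left(-202899 + 2 \sqrt{3571}\right) - 348770 = -551669 + 2 \sqrt{3571}$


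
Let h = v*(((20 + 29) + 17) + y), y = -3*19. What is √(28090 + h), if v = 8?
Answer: √28162 ≈ 167.82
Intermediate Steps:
y = -57
h = 72 (h = 8*(((20 + 29) + 17) - 57) = 8*((49 + 17) - 57) = 8*(66 - 57) = 8*9 = 72)
√(28090 + h) = √(28090 + 72) = √28162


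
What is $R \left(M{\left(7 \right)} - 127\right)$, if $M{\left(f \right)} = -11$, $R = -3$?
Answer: $414$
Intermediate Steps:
$R \left(M{\left(7 \right)} - 127\right) = - 3 \left(-11 - 127\right) = \left(-3\right) \left(-138\right) = 414$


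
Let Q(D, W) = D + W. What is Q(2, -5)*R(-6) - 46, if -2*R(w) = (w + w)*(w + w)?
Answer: 170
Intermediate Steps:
R(w) = -2*w**2 (R(w) = -(w + w)*(w + w)/2 = -2*w*2*w/2 = -2*w**2)
Q(2, -5)*R(-6) - 46 = (2 - 5)*(-2*(-6)**2) - 46 = -(-6)*36 - 46 = -3*(-72) - 46 = 216 - 46 = 170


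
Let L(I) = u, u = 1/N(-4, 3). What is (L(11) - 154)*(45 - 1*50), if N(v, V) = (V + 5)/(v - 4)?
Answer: 775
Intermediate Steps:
N(v, V) = (5 + V)/(-4 + v)
u = -1 (u = 1/((5 + 3)/(-4 - 4)) = 1/(8/(-8)) = 1/(-1/8*8) = 1/(-1) = -1)
L(I) = -1
(L(11) - 154)*(45 - 1*50) = (-1 - 154)*(45 - 1*50) = -155*(45 - 50) = -155*(-5) = 775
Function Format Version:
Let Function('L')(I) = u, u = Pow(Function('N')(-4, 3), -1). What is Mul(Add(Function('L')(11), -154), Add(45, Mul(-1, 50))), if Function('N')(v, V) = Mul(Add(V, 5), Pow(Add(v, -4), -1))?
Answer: 775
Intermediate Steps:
Function('N')(v, V) = Mul(Pow(Add(-4, v), -1), Add(5, V)) (Function('N')(v, V) = Mul(Add(5, V), Pow(Add(-4, v), -1)) = Mul(Pow(Add(-4, v), -1), Add(5, V)))
u = -1 (u = Pow(Mul(Pow(Add(-4, -4), -1), Add(5, 3)), -1) = Pow(Mul(Pow(-8, -1), 8), -1) = Pow(Mul(Rational(-1, 8), 8), -1) = Pow(-1, -1) = -1)
Function('L')(I) = -1
Mul(Add(Function('L')(11), -154), Add(45, Mul(-1, 50))) = Mul(Add(-1, -154), Add(45, Mul(-1, 50))) = Mul(-155, Add(45, -50)) = Mul(-155, -5) = 775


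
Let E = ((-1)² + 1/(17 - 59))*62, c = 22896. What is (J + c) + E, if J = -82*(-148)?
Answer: 736943/21 ≈ 35093.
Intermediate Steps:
J = 12136
E = 1271/21 (E = (1 + 1/(-42))*62 = (1 - 1/42)*62 = (41/42)*62 = 1271/21 ≈ 60.524)
(J + c) + E = (12136 + 22896) + 1271/21 = 35032 + 1271/21 = 736943/21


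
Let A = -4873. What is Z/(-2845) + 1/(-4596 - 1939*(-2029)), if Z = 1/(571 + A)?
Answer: 5099741/32457144678570 ≈ 1.5712e-7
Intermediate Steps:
Z = -1/4302 (Z = 1/(571 - 4873) = 1/(-4302) = -1/4302 ≈ -0.00023245)
Z/(-2845) + 1/(-4596 - 1939*(-2029)) = -1/4302/(-2845) + 1/(-4596 - 1939*(-2029)) = -1/4302*(-1/2845) - 1/2029/(-6535) = 1/12239190 - 1/6535*(-1/2029) = 1/12239190 + 1/13259515 = 5099741/32457144678570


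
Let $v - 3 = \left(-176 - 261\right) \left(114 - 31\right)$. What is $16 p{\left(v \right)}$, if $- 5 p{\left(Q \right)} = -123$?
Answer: $\frac{1968}{5} \approx 393.6$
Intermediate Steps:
$v = -36268$ ($v = 3 + \left(-176 - 261\right) \left(114 - 31\right) = 3 - 36271 = -36268$)
$p{\left(Q \right)} = \frac{123}{5}$ ($p{\left(Q \right)} = \left(- \frac{1}{5}\right) \left(-123\right) = \frac{123}{5}$)
$16 p{\left(v \right)} = 16 \cdot \frac{123}{5} = \frac{1968}{5}$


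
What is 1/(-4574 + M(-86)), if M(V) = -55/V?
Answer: -86/393309 ≈ -0.00021866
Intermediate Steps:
1/(-4574 + M(-86)) = 1/(-4574 - 55/(-86)) = 1/(-4574 - 55*(-1/86)) = 1/(-4574 + 55/86) = 1/(-393309/86) = -86/393309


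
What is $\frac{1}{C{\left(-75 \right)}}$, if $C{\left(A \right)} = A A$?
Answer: $\frac{1}{5625} \approx 0.00017778$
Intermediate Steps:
$C{\left(A \right)} = A^{2}$
$\frac{1}{C{\left(-75 \right)}} = \frac{1}{\left(-75\right)^{2}} = \frac{1}{5625}$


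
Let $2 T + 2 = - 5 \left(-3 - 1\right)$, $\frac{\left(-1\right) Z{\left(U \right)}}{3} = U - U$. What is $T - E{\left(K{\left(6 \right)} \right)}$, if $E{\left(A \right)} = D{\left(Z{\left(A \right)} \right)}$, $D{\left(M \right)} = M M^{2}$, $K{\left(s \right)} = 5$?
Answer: $9$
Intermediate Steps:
$Z{\left(U \right)} = 0$ ($Z{\left(U \right)} = - 3 \left(U - U\right) = \left(-3\right) 0 = 0$)
$D{\left(M \right)} = M^{3}$
$E{\left(A \right)} = 0$ ($E{\left(A \right)} = 0^{3} = 0$)
$T = 9$ ($T = -1 + \frac{\left(-5\right) \left(-3 - 1\right)}{2} = -1 + \frac{\left(-5\right) \left(-4\right)}{2} = -1 + \frac{1}{2} \cdot 20 = -1 + 10 = 9$)
$T - E{\left(K{\left(6 \right)} \right)} = 9 - 0 = 9 + 0 = 9$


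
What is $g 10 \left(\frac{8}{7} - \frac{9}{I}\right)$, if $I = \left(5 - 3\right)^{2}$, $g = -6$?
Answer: $\frac{465}{7} \approx 66.429$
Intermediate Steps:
$I = 4$ ($I = 2^{2} = 4$)
$g 10 \left(\frac{8}{7} - \frac{9}{I}\right) = \left(-6\right) 10 \left(\frac{8}{7} - \frac{9}{4}\right) = - 60 \left(8 \cdot \frac{1}{7} - \frac{9}{4}\right) = - 60 \left(\frac{8}{7} - \frac{9}{4}\right) = \left(-60\right) \left(- \frac{31}{28}\right) = \frac{465}{7}$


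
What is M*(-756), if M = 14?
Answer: -10584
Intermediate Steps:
M*(-756) = 14*(-756) = -10584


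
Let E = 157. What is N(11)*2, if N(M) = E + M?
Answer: 336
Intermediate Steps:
N(M) = 157 + M
N(11)*2 = (157 + 11)*2 = 168*2 = 336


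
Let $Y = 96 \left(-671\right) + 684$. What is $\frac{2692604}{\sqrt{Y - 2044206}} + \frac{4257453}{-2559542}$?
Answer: $- \frac{42153}{25342} - \frac{1346302 i \sqrt{2107938}}{1053969} \approx -1.6634 - 1854.6 i$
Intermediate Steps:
$Y = -63732$ ($Y = -64416 + 684 = -63732$)
$\frac{2692604}{\sqrt{Y - 2044206}} + \frac{4257453}{-2559542} = \frac{2692604}{\sqrt{-63732 - 2044206}} + \frac{4257453}{-2559542} = \frac{2692604}{\sqrt{-2107938}} + 4257453 \left(- \frac{1}{2559542}\right) = \frac{2692604}{i \sqrt{2107938}} - \frac{42153}{25342} = 2692604 \left(- \frac{i \sqrt{2107938}}{2107938}\right) - \frac{42153}{25342} = - \frac{1346302 i \sqrt{2107938}}{1053969} - \frac{42153}{25342} = - \frac{42153}{25342} - \frac{1346302 i \sqrt{2107938}}{1053969}$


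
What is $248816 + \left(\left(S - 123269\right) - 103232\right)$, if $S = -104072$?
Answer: $-81757$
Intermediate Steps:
$248816 + \left(\left(S - 123269\right) - 103232\right) = 248816 - 330573 = -81757$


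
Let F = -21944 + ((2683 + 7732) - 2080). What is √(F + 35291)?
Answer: √21682 ≈ 147.25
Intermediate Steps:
F = -13609 (F = -21944 + (10415 - 2080) = -21944 + 8335 = -13609)
√(F + 35291) = √(-13609 + 35291) = √21682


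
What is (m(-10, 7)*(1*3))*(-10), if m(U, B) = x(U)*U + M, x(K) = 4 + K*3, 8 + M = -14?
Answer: -7140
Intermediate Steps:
M = -22 (M = -8 - 14 = -22)
x(K) = 4 + 3*K
m(U, B) = -22 + U*(4 + 3*U) (m(U, B) = (4 + 3*U)*U - 22 = U*(4 + 3*U) - 22 = -22 + U*(4 + 3*U))
(m(-10, 7)*(1*3))*(-10) = ((-22 - 10*(4 + 3*(-10)))*(1*3))*(-10) = ((-22 - 10*(4 - 30))*3)*(-10) = ((-22 - 10*(-26))*3)*(-10) = ((-22 + 260)*3)*(-10) = (238*3)*(-10) = 714*(-10) = -7140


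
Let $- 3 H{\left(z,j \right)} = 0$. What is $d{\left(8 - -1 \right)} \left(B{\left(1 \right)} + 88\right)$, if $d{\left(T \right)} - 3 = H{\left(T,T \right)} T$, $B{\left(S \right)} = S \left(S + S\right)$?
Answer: $270$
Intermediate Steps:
$H{\left(z,j \right)} = 0$ ($H{\left(z,j \right)} = \left(- \frac{1}{3}\right) 0 = 0$)
$B{\left(S \right)} = 2 S^{2}$ ($B{\left(S \right)} = S 2 S = 2 S^{2}$)
$d{\left(T \right)} = 3$ ($d{\left(T \right)} = 3 + 0 T = 3 + 0 = 3$)
$d{\left(8 - -1 \right)} \left(B{\left(1 \right)} + 88\right) = 3 \left(2 \cdot 1^{2} + 88\right) = 3 \left(2 \cdot 1 + 88\right) = 3 \left(2 + 88\right) = 3 \cdot 90 = 270$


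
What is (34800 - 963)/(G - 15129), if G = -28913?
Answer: -33837/44042 ≈ -0.76829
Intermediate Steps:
(34800 - 963)/(G - 15129) = (34800 - 963)/(-28913 - 15129) = 33837/(-44042) = 33837*(-1/44042) = -33837/44042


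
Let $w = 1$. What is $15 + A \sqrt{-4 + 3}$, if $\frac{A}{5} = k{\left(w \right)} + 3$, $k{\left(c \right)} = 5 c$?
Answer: $15 + 40 i \approx 15.0 + 40.0 i$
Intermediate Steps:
$A = 40$ ($A = 5 \left(5 \cdot 1 + 3\right) = 5 \left(5 + 3\right) = 5 \cdot 8 = 40$)
$15 + A \sqrt{-4 + 3} = 15 + 40 \sqrt{-4 + 3} = 15 + 40 \sqrt{-1} = 15 + 40 i$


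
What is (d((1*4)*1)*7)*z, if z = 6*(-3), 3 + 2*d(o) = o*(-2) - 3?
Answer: 882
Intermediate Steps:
d(o) = -3 - o (d(o) = -3/2 + (o*(-2) - 3)/2 = -3/2 + (-2*o - 3)/2 = -3/2 + (-3 - 2*o)/2 = -3/2 + (-3/2 - o) = -3 - o)
z = -18
(d((1*4)*1)*7)*z = ((-3 - 1*4)*7)*(-18) = ((-3 - 4)*7)*(-18) = -7*7*(-18) = -49*(-18) = 882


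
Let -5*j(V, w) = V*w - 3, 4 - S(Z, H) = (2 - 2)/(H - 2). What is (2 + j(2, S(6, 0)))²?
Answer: 1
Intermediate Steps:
S(Z, H) = 4 (S(Z, H) = 4 - (2 - 2)/(H - 2) = 4 - 0/(-2 + H) = 4 - 1*0 = 4 + 0 = 4)
j(V, w) = ⅗ - V*w/5 (j(V, w) = -(V*w - 3)/5 = -(-3 + V*w)/5 = ⅗ - V*w/5)
(2 + j(2, S(6, 0)))² = (2 + (⅗ - ⅕*2*4))² = (2 + (⅗ - 8/5))² = (2 - 1)² = 1² = 1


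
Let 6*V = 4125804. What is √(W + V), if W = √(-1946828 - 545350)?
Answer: √(687634 + I*√2492178) ≈ 829.24 + 0.952*I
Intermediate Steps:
V = 687634 (V = (⅙)*4125804 = 687634)
W = I*√2492178 (W = √(-2492178) = I*√2492178 ≈ 1578.7*I)
√(W + V) = √(I*√2492178 + 687634) = √(687634 + I*√2492178)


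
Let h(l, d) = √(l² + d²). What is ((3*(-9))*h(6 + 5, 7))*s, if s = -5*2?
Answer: 270*√170 ≈ 3520.4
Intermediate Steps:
h(l, d) = √(d² + l²)
s = -10
((3*(-9))*h(6 + 5, 7))*s = ((3*(-9))*√(7² + (6 + 5)²))*(-10) = -27*√(49 + 11²)*(-10) = -27*√(49 + 121)*(-10) = -27*√170*(-10) = 270*√170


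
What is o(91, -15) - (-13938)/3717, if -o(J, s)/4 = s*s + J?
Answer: -1561450/1239 ≈ -1260.3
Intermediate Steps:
o(J, s) = -4*J - 4*s² (o(J, s) = -4*(s*s + J) = -4*(s² + J) = -4*(J + s²) = -4*J - 4*s²)
o(91, -15) - (-13938)/3717 = (-4*91 - 4*(-15)²) - (-13938)/3717 = (-364 - 4*225) - (-13938)/3717 = (-364 - 900) - 1*(-4646/1239) = -1264 + 4646/1239 = -1561450/1239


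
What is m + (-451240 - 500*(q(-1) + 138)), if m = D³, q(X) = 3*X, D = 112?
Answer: 886188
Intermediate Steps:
m = 1404928 (m = 112³ = 1404928)
m + (-451240 - 500*(q(-1) + 138)) = 1404928 + (-451240 - 500*(3*(-1) + 138)) = 1404928 + (-451240 - 500*(-3 + 138)) = 1404928 + (-451240 - 500*135) = 1404928 + (-451240 - 67500) = 1404928 - 518740 = 886188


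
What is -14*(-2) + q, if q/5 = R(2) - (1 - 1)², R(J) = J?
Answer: 38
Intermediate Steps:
q = 10 (q = 5*(2 - (1 - 1)²) = 5*(2 - 1*0²) = 5*(2 - 1*0) = 5*(2 + 0) = 5*2 = 10)
-14*(-2) + q = -14*(-2) + 10 = -7*(-4) + 10 = 28 + 10 = 38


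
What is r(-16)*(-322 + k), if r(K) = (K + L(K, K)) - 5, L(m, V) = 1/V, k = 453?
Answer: -44147/16 ≈ -2759.2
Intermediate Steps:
r(K) = -5 + K + 1/K (r(K) = (K + 1/K) - 5 = -5 + K + 1/K)
r(-16)*(-322 + k) = (-5 - 16 + 1/(-16))*(-322 + 453) = (-5 - 16 - 1/16)*131 = -337/16*131 = -44147/16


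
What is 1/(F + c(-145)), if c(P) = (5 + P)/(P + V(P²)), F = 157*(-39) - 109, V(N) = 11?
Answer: -67/417474 ≈ -0.00016049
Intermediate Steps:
F = -6232 (F = -6123 - 109 = -6232)
c(P) = (5 + P)/(11 + P) (c(P) = (5 + P)/(P + 11) = (5 + P)/(11 + P))
1/(F + c(-145)) = 1/(-6232 + (5 - 145)/(11 - 145)) = 1/(-6232 - 140/(-134)) = 1/(-6232 - 1/134*(-140)) = 1/(-6232 + 70/67) = 1/(-417474/67) = -67/417474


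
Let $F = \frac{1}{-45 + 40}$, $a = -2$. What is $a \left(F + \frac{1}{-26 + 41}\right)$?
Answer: $\frac{4}{15} \approx 0.26667$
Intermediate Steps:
$F = - \frac{1}{5}$ ($F = \frac{1}{-5} = - \frac{1}{5} \approx -0.2$)
$a \left(F + \frac{1}{-26 + 41}\right) = - 2 \left(- \frac{1}{5} + \frac{1}{-26 + 41}\right) = - 2 \left(- \frac{1}{5} + \frac{1}{15}\right) = \left(-2\right) \left(- \frac{2}{15}\right) = \frac{4}{15}$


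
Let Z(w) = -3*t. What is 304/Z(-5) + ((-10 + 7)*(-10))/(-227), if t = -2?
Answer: 34414/681 ≈ 50.534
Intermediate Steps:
Z(w) = 6 (Z(w) = -3*(-2) = 6)
304/Z(-5) + ((-10 + 7)*(-10))/(-227) = 304/6 + ((-10 + 7)*(-10))/(-227) = 304*(⅙) - 3*(-10)*(-1/227) = 152/3 + 30*(-1/227) = 152/3 - 30/227 = 34414/681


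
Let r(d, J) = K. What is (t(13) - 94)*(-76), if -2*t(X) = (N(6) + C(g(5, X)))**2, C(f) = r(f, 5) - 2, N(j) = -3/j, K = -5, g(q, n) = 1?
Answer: 18563/2 ≈ 9281.5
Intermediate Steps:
r(d, J) = -5
C(f) = -7 (C(f) = -5 - 2 = -7)
t(X) = -225/8 (t(X) = -(-3/6 - 7)**2/2 = -(-3*1/6 - 7)**2/2 = -(-1/2 - 7)**2/2 = -(-15/2)**2/2 = -1/2*225/4 = -225/8)
(t(13) - 94)*(-76) = (-225/8 - 94)*(-76) = -977/8*(-76) = 18563/2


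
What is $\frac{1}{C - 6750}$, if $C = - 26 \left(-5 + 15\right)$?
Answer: $- \frac{1}{7010} \approx -0.00014265$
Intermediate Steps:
$C = -260$ ($C = \left(-26\right) 10 = -260$)
$\frac{1}{C - 6750} = \frac{1}{-260 - 6750} = \frac{1}{-7010} = - \frac{1}{7010}$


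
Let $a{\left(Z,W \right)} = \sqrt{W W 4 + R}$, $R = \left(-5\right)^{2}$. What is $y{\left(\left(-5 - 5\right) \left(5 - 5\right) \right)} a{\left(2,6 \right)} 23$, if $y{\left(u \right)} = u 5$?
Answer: $0$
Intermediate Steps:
$R = 25$
$a{\left(Z,W \right)} = \sqrt{25 + 4 W^{2}}$ ($a{\left(Z,W \right)} = \sqrt{W W 4 + 25} = \sqrt{W^{2} \cdot 4 + 25} = \sqrt{4 W^{2} + 25} = \sqrt{25 + 4 W^{2}}$)
$y{\left(u \right)} = 5 u$
$y{\left(\left(-5 - 5\right) \left(5 - 5\right) \right)} a{\left(2,6 \right)} 23 = 5 \left(-5 - 5\right) \left(5 - 5\right) \sqrt{25 + 4 \cdot 6^{2}} \cdot 23 = 5 \left(\left(-10\right) 0\right) \sqrt{25 + 4 \cdot 36} \cdot 23 = 5 \cdot 0 \sqrt{25 + 144} \cdot 23 = 0 \sqrt{169} \cdot 23 = 0 \cdot 13 \cdot 23 = 0 \cdot 23 = 0$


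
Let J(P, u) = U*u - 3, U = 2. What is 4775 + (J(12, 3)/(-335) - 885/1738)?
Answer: 2779846561/582230 ≈ 4774.5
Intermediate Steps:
J(P, u) = -3 + 2*u (J(P, u) = 2*u - 3 = -3 + 2*u)
4775 + (J(12, 3)/(-335) - 885/1738) = 4775 + ((-3 + 2*3)/(-335) - 885/1738) = 4775 + ((-3 + 6)*(-1/335) - 885*1/1738) = 4775 + (3*(-1/335) - 885/1738) = 4775 + (-3/335 - 885/1738) = 4775 - 301689/582230 = 2779846561/582230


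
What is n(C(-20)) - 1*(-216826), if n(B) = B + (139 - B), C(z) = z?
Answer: 216965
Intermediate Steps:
n(B) = 139
n(C(-20)) - 1*(-216826) = 139 - 1*(-216826) = 139 + 216826 = 216965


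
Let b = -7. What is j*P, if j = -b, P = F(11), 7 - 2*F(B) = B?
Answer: -14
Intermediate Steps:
F(B) = 7/2 - B/2
P = -2 (P = 7/2 - 1/2*11 = 7/2 - 11/2 = -2)
j = 7 (j = -1*(-7) = 7)
j*P = 7*(-2) = -14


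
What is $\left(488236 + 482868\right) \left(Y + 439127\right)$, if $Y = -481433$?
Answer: $-41083525824$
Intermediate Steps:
$\left(488236 + 482868\right) \left(Y + 439127\right) = \left(488236 + 482868\right) \left(-481433 + 439127\right) = 971104 \left(-42306\right) = -41083525824$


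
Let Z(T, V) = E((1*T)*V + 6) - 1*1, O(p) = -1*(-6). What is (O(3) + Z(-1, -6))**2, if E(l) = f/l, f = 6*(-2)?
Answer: 16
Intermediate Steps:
O(p) = 6
f = -12
E(l) = -12/l
Z(T, V) = -1 - 12/(6 + T*V) (Z(T, V) = -12/((1*T)*V + 6) - 1*1 = -12/(T*V + 6) - 1 = -12/(6 + T*V) - 1 = -1 - 12/(6 + T*V))
(O(3) + Z(-1, -6))**2 = (6 + (-18 - 1*(-1)*(-6))/(6 - 1*(-6)))**2 = (6 + (-18 - 6)/(6 + 6))**2 = (6 - 24/12)**2 = (6 + (1/12)*(-24))**2 = (6 - 2)**2 = 4**2 = 16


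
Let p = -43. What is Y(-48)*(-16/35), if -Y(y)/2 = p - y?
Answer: 32/7 ≈ 4.5714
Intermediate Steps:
Y(y) = 86 + 2*y (Y(y) = -2*(-43 - y) = 86 + 2*y)
Y(-48)*(-16/35) = (86 + 2*(-48))*(-16/35) = (86 - 96)*(-16*1/35) = -10*(-16/35) = 32/7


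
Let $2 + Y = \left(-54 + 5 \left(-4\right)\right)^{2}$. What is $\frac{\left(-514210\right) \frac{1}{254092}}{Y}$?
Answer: $- \frac{257105}{695449804} \approx -0.0003697$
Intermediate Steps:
$Y = 5474$ ($Y = -2 + \left(-54 + 5 \left(-4\right)\right)^{2} = -2 + \left(-54 - 20\right)^{2} = -2 + \left(-74\right)^{2} = -2 + 5476 = 5474$)
$\frac{\left(-514210\right) \frac{1}{254092}}{Y} = \frac{\left(-514210\right) \frac{1}{254092}}{5474} = \left(-514210\right) \frac{1}{254092} \cdot \frac{1}{5474} = \left(- \frac{257105}{127046}\right) \frac{1}{5474} = - \frac{257105}{695449804}$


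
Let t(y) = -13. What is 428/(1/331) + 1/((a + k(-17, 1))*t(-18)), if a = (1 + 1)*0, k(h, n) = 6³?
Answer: 397803743/2808 ≈ 1.4167e+5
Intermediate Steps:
k(h, n) = 216
a = 0 (a = 2*0 = 0)
428/(1/331) + 1/((a + k(-17, 1))*t(-18)) = 428/(1/331) + 1/((0 + 216)*(-13)) = 428/(1/331) - 1/13/216 = 428*331 + (1/216)*(-1/13) = 141668 - 1/2808 = 397803743/2808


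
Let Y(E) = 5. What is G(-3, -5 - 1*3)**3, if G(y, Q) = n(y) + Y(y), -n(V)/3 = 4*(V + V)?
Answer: 456533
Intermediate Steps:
n(V) = -24*V (n(V) = -12*(V + V) = -12*2*V = -24*V)
G(y, Q) = 5 - 24*y (G(y, Q) = -24*y + 5 = 5 - 24*y)
G(-3, -5 - 1*3)**3 = (5 - 24*(-3))**3 = (5 + 72)**3 = 77**3 = 456533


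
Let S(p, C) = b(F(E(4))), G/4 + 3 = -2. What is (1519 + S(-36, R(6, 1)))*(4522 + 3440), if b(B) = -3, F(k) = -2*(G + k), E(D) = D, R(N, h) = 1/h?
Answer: 12070392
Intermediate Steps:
G = -20 (G = -12 + 4*(-2) = -12 - 8 = -20)
F(k) = 40 - 2*k (F(k) = -2*(-20 + k) = 40 - 2*k)
S(p, C) = -3
(1519 + S(-36, R(6, 1)))*(4522 + 3440) = (1519 - 3)*(4522 + 3440) = 1516*7962 = 12070392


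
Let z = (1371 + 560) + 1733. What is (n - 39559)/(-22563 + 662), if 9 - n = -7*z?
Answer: 13902/21901 ≈ 0.63477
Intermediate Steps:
z = 3664 (z = 1931 + 1733 = 3664)
n = 25657 (n = 9 - (-7)*3664 = 9 - 1*(-25648) = 9 + 25648 = 25657)
(n - 39559)/(-22563 + 662) = (25657 - 39559)/(-22563 + 662) = -13902/(-21901) = -13902*(-1/21901) = 13902/21901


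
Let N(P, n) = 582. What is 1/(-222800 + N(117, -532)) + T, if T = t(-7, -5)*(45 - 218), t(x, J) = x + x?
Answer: 538211995/222218 ≈ 2422.0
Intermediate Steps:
t(x, J) = 2*x
T = 2422 (T = (2*(-7))*(45 - 218) = -14*(-173) = 2422)
1/(-222800 + N(117, -532)) + T = 1/(-222800 + 582) + 2422 = 1/(-222218) + 2422 = -1/222218 + 2422 = 538211995/222218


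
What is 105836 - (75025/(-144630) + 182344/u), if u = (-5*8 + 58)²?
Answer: 27406330865/260334 ≈ 1.0527e+5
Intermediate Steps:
u = 324 (u = (-40 + 58)² = 18² = 324)
105836 - (75025/(-144630) + 182344/u) = 105836 - (75025/(-144630) + 182344/324) = 105836 - (75025*(-1/144630) + 182344*(1/324)) = 105836 - (-15005/28926 + 45586/81) = 105836 - 1*146378359/260334 = 105836 - 146378359/260334 = 27406330865/260334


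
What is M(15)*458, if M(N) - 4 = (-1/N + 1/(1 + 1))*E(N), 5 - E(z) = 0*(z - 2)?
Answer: 8473/3 ≈ 2824.3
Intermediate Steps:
E(z) = 5 (E(z) = 5 - 0*(z - 2) = 5 - 0*(-2 + z) = 5 - 1*0 = 5 + 0 = 5)
M(N) = 13/2 - 5/N (M(N) = 4 + (-1/N + 1/(1 + 1))*5 = 4 + (-1/N + 1/2)*5 = 4 + (-1/N + ½)*5 = 4 + (½ - 1/N)*5 = 4 + (5/2 - 5/N) = 13/2 - 5/N)
M(15)*458 = (13/2 - 5/15)*458 = (13/2 - 5*1/15)*458 = (13/2 - ⅓)*458 = (37/6)*458 = 8473/3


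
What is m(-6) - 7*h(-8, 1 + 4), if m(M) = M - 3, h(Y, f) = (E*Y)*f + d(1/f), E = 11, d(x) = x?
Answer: 15348/5 ≈ 3069.6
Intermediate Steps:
h(Y, f) = 1/f + 11*Y*f (h(Y, f) = (11*Y)*f + 1/f = 11*Y*f + 1/f = 1/f + 11*Y*f)
m(M) = -3 + M
m(-6) - 7*h(-8, 1 + 4) = (-3 - 6) - 7*(1/(1 + 4) + 11*(-8)*(1 + 4)) = -9 - 7*(1/5 + 11*(-8)*5) = -9 - 7*(⅕ - 440) = -9 - 7*(-2199/5) = -9 + 15393/5 = 15348/5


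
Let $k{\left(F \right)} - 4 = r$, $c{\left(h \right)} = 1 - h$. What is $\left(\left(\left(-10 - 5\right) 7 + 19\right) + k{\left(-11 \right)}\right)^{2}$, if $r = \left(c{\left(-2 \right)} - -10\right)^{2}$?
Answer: $7569$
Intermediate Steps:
$r = 169$ ($r = \left(\left(1 - -2\right) - -10\right)^{2} = \left(\left(1 + 2\right) + \left(12 - 2\right)\right)^{2} = \left(3 + 10\right)^{2} = 13^{2} = 169$)
$k{\left(F \right)} = 173$ ($k{\left(F \right)} = 4 + 169 = 173$)
$\left(\left(\left(-10 - 5\right) 7 + 19\right) + k{\left(-11 \right)}\right)^{2} = \left(\left(\left(-10 - 5\right) 7 + 19\right) + 173\right)^{2} = \left(\left(\left(-15\right) 7 + 19\right) + 173\right)^{2} = \left(\left(-105 + 19\right) + 173\right)^{2} = \left(-86 + 173\right)^{2} = 87^{2} = 7569$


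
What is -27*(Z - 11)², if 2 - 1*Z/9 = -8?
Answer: -168507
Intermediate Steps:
Z = 90 (Z = 18 - 9*(-8) = 18 + 72 = 90)
-27*(Z - 11)² = -27*(90 - 11)² = -27*79² = -27*6241 = -168507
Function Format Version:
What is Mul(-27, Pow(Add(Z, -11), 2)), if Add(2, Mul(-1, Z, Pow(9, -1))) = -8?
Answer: -168507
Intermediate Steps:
Z = 90 (Z = Add(18, Mul(-9, -8)) = Add(18, 72) = 90)
Mul(-27, Pow(Add(Z, -11), 2)) = Mul(-27, Pow(Add(90, -11), 2)) = Mul(-27, Pow(79, 2)) = Mul(-27, 6241) = -168507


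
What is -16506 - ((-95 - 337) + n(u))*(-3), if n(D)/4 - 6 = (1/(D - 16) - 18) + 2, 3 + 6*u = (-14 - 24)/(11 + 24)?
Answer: -62783286/3503 ≈ -17923.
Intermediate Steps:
u = -143/210 (u = -½ + ((-14 - 24)/(11 + 24))/6 = -½ + (-38/35)/6 = -½ + (-38*1/35)/6 = -½ + (⅙)*(-38/35) = -½ - 19/105 = -143/210 ≈ -0.68095)
n(D) = -40 + 4/(-16 + D) (n(D) = 24 + 4*((1/(D - 16) - 18) + 2) = 24 + 4*((1/(-16 + D) - 18) + 2) = 24 + 4*((-18 + 1/(-16 + D)) + 2) = 24 + 4*(-16 + 1/(-16 + D)) = 24 + (-64 + 4/(-16 + D)) = -40 + 4/(-16 + D))
-16506 - ((-95 - 337) + n(u))*(-3) = -16506 - ((-95 - 337) + 4*(161 - 10*(-143/210))/(-16 - 143/210))*(-3) = -16506 - (-432 + 4*(161 + 143/21)/(-3503/210))*(-3) = -16506 - (-432 + 4*(-210/3503)*(3524/21))*(-3) = -16506 - (-432 - 140960/3503)*(-3) = -16506 - (-1654256)*(-3)/3503 = -16506 - 1*4962768/3503 = -16506 - 4962768/3503 = -62783286/3503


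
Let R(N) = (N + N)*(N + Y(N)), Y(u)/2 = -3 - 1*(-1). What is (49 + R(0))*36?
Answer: 1764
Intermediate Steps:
Y(u) = -4 (Y(u) = 2*(-3 - 1*(-1)) = 2*(-3 + 1) = 2*(-2) = -4)
R(N) = 2*N*(-4 + N) (R(N) = (N + N)*(N - 4) = (2*N)*(-4 + N) = 2*N*(-4 + N))
(49 + R(0))*36 = (49 + 2*0*(-4 + 0))*36 = (49 + 2*0*(-4))*36 = (49 + 0)*36 = 49*36 = 1764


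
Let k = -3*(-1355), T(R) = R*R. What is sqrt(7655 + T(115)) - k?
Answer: -4065 + 12*sqrt(145) ≈ -3920.5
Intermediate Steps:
T(R) = R**2
k = 4065
sqrt(7655 + T(115)) - k = sqrt(7655 + 115**2) - 1*4065 = sqrt(7655 + 13225) - 4065 = sqrt(20880) - 4065 = 12*sqrt(145) - 4065 = -4065 + 12*sqrt(145)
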